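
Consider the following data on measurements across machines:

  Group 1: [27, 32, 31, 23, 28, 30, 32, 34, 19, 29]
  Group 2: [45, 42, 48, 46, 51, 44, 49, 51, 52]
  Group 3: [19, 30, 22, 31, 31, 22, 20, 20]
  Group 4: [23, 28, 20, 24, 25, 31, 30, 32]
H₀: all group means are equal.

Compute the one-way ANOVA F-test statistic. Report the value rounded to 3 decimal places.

test statistic = 50.721

Group means [28.50, 47.56, 24.38, 26.62], grand mean 32.029
SSB = Σnᵢ(x̄ᵢ−x̄)² = 2996.499; SSW = ΣΣ(x−x̄ᵢ)² = 610.472
MSB = 2996.499/3 = 998.8331; MSW = 610.472/31 = 19.6927
F = MSB/MSW = 50.7211
df = (3, 31)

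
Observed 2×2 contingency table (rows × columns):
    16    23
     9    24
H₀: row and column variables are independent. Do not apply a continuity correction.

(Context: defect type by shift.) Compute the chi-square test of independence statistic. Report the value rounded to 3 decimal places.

Row totals [39, 33], col totals [25, 47], n=72
χ² = (16−13.54)²/13.54 + (23−25.46)²/25.46 + (9−11.46)²/11.46 + (24−21.54)²/21.54 = 1.4916
df = 1

test statistic = 1.492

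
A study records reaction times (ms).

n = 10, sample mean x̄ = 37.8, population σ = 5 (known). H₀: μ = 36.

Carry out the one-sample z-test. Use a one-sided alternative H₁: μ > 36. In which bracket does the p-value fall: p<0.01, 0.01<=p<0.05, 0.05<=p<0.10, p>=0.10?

SE = σ/√n = 5/√10 = 1.5811
z = (x̄−μ₀)/SE = (37.8−36)/1.5811 = 1.1384
p-value (one-sided, H₁ greater) = 0.12747
→ bracket: p>=0.10

p-value bracket: p>=0.10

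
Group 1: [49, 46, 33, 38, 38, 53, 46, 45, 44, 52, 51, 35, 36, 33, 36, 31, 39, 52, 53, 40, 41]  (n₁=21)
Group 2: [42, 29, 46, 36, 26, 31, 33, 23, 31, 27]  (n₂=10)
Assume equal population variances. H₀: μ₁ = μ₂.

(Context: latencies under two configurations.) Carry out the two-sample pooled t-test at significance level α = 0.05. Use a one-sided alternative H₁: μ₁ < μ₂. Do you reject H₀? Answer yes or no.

x̄₁=42.429, s₁=7.291, n₁=21
x̄₂=32.400, s₂=7.183, n₂=10
s_p² = [20·7.291² + 9·7.183²]/29 = 52.6739
SE = √(s_p²·(1/21+1/10)) = 2.7885
t = (42.429−32.400)/2.7885 = 3.5964
df = 29
p-value (one-sided, H₁ less) = 0.99941
At α=0.05: p ≥ α → fail to reject H₀

reject H₀: no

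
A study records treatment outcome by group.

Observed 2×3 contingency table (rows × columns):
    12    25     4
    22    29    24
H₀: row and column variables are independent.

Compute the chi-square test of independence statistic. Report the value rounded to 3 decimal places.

test statistic = 8.268

Row totals [41, 75], col totals [34, 54, 28], n=116
χ² = (12−12.02)²/12.02 + (25−19.09)²/19.09 + (4−9.90)²/9.90 + (22−21.98)²/21.98 + (29−34.91)²/34.91 + (24−18.10)²/18.10 = 8.2680
df = 2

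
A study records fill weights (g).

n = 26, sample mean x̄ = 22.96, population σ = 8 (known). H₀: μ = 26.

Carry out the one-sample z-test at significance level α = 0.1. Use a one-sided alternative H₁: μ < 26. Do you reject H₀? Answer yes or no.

SE = σ/√n = 8/√26 = 1.5689
z = (x̄−μ₀)/SE = (22.96−26)/1.5689 = -1.9376
p-value (one-sided, H₁ less) = 0.02633
At α=0.1: p < α → reject H₀

reject H₀: yes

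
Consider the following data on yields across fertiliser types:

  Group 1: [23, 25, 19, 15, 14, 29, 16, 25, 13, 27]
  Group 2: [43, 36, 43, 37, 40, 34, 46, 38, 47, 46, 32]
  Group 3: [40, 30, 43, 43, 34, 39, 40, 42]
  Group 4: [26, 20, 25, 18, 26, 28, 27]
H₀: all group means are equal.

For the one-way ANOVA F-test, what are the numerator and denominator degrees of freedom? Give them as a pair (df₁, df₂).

k = 4 groups, N = 36 total
df = (k−1, N−k) = (4−1, 36−4) = (3, 32)

degrees of freedom = [3, 32]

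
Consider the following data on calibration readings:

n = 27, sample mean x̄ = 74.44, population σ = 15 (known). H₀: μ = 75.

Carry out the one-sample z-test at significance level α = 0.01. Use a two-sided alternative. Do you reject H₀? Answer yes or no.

SE = σ/√n = 15/√27 = 2.8868
z = (x̄−μ₀)/SE = (74.44−75)/2.8868 = -0.1940
p-value (two-sided) = 0.84618
At α=0.01: p ≥ α → fail to reject H₀

reject H₀: no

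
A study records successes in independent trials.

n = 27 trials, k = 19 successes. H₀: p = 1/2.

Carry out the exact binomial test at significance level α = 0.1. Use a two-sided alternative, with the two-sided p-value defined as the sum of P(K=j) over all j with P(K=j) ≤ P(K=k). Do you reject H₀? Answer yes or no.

Exact binomial: n=27, k=19, p₀=1/2=0.5000
P(X=j) = C(n,j)·p₀^j·(1−p₀)^(n−j); p = Σ P(X=j) over j with P(X=j) ≤ P(X=19)
p-value (two-sided) = 0.05224
At α=0.1: p < α → reject H₀

reject H₀: yes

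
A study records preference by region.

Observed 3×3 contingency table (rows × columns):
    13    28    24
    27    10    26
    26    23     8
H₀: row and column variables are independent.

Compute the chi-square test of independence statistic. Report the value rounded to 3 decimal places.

test statistic = 23.578

Row totals [65, 63, 57], col totals [66, 61, 58], n=185
χ² = (13−23.19)²/23.19 + (28−21.43)²/21.43 + (24−20.38)²/20.38 + (27−22.48)²/22.48 + (10−20.77)²/20.77 + (26−19.75)²/19.75 + (26−20.34)²/20.34 + (23−18.79)²/18.79 + (8−17.87)²/17.87 = 23.5784
df = 4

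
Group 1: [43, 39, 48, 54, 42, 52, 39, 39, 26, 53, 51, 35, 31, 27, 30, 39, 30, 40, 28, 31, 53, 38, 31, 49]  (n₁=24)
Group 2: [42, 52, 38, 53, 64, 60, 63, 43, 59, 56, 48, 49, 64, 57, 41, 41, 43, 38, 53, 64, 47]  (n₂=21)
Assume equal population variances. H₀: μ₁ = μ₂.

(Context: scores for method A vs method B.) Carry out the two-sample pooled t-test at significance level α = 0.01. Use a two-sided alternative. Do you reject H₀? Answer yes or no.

reject H₀: yes

x̄₁=39.500, s₁=9.175, n₁=24
x̄₂=51.190, s₂=9.059, n₂=21
s_p² = [23·9.175² + 20·9.059²]/43 = 83.1916
SE = √(s_p²·(1/24+1/21)) = 2.7254
t = (39.500−51.190)/2.7254 = -4.2894
df = 43
p-value (two-sided) = 0.00010
At α=0.01: p < α → reject H₀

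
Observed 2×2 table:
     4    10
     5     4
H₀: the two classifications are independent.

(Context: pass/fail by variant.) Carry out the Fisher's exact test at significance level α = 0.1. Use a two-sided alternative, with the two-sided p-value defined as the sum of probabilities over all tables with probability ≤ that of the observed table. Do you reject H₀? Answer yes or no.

Margins: r₁=14, r₂=9, c₁=9, c₂=14, n=23
p_obs = C(14,4)·C(9,5)/C(23,9); sum pmf over tables with pmf ≤ p_obs
p-value (two-sided) = 0.38264
At α=0.1: p ≥ α → fail to reject H₀

reject H₀: no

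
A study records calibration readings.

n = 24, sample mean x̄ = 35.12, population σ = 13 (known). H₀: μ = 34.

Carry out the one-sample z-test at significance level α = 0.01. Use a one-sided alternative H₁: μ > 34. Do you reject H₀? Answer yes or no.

reject H₀: no

SE = σ/√n = 13/√24 = 2.6536
z = (x̄−μ₀)/SE = (35.12−34)/2.6536 = 0.4221
p-value (one-sided, H₁ greater) = 0.33649
At α=0.01: p ≥ α → fail to reject H₀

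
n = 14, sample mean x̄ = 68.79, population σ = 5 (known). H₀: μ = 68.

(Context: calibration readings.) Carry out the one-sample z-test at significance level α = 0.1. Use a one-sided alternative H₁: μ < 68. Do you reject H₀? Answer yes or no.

reject H₀: no

SE = σ/√n = 5/√14 = 1.3363
z = (x̄−μ₀)/SE = (68.79−68)/1.3363 = 0.5912
p-value (one-sided, H₁ less) = 0.72280
At α=0.1: p ≥ α → fail to reject H₀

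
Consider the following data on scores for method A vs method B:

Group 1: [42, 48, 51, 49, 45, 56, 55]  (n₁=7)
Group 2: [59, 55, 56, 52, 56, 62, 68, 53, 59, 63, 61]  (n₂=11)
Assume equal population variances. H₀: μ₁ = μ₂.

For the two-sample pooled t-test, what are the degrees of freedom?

degrees of freedom = 16

df = n₁ + n₂ − 2 = 7 + 11 − 2 = 16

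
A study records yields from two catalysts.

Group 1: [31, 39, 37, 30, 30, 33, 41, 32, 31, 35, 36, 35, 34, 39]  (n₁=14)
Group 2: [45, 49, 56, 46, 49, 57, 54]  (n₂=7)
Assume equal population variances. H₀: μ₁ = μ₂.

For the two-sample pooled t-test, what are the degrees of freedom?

degrees of freedom = 19

df = n₁ + n₂ − 2 = 14 + 7 − 2 = 19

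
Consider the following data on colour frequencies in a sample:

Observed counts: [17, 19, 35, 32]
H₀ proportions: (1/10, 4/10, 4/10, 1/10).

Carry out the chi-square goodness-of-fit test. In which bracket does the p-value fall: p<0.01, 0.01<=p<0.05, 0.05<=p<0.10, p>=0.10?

p-value bracket: p<0.01

n = 103; E_i = n·p_i = [10.30, 41.20, 41.20, 10.30]
χ² = (17−10.30)²/10.30 + (19−41.20)²/41.20 + (35−41.20)²/41.20 + (32−10.30)²/10.30 = 62.9709
df = 3
p-value (upper-tail) = 0.00000
→ bracket: p<0.01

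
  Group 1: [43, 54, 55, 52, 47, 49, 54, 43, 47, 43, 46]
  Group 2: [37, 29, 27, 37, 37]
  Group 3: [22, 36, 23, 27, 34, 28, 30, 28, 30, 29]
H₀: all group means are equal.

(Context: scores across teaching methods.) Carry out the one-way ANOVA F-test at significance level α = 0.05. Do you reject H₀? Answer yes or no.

reject H₀: yes

Group means [48.45, 33.40, 28.70], grand mean 37.962
SSB = Σnᵢ(x̄ᵢ−x̄)² = 2172.934; SSW = ΣΣ(x−x̄ᵢ)² = 482.027
MSB = 2172.934/2 = 1086.4671; MSW = 482.027/23 = 20.9577
F = MSB/MSW = 51.8409
df = (2, 23)
p-value (upper-tail) = 0.00000
At α=0.05: p < α → reject H₀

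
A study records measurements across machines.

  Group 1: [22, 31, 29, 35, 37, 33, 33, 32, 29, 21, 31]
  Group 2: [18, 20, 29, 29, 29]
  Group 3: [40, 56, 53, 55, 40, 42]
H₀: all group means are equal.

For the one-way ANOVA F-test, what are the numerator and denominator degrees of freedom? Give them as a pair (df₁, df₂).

k = 3 groups, N = 22 total
df = (k−1, N−k) = (3−1, 22−3) = (2, 19)

degrees of freedom = [2, 19]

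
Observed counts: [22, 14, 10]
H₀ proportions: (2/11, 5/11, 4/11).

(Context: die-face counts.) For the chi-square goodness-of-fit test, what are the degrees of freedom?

degrees of freedom = 2

df = k − 1 = 3 − 1 = 2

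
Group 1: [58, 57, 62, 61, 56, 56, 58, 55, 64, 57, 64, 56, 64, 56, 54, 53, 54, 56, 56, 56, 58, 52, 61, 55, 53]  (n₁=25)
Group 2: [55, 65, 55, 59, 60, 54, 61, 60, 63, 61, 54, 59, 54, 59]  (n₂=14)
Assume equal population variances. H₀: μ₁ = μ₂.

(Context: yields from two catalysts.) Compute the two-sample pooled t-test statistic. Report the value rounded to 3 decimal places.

test statistic = -1.036

x̄₁=57.280, s₁=3.506, n₁=25
x̄₂=58.500, s₂=3.568, n₂=14
s_p² = [24·3.506² + 13·3.568²]/37 = 12.4470
SE = √(s_p²·(1/25+1/14)) = 1.1777
t = (57.280−58.500)/1.1777 = -1.0359
df = 37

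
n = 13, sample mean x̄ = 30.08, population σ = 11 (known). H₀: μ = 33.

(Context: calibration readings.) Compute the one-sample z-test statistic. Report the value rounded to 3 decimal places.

SE = σ/√n = 11/√13 = 3.0509
z = (x̄−μ₀)/SE = (30.08−33)/3.0509 = -0.9571

test statistic = -0.957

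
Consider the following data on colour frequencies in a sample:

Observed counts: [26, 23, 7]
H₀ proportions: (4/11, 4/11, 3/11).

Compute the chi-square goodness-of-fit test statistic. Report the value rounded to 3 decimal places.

n = 56; E_i = n·p_i = [20.36, 20.36, 15.27]
χ² = (26−20.36)²/20.36 + (23−20.36)²/20.36 + (7−15.27)²/15.27 = 6.3824
df = 2

test statistic = 6.382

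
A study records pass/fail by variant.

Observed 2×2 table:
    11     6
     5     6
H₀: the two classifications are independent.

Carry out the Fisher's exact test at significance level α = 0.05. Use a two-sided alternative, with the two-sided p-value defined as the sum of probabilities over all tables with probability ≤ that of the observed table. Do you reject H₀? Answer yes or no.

Margins: r₁=17, r₂=11, c₁=16, c₂=12, n=28
p_obs = C(17,11)·C(11,5)/C(28,16); sum pmf over tables with pmf ≤ p_obs
p-value (two-sided) = 0.44095
At α=0.05: p ≥ α → fail to reject H₀

reject H₀: no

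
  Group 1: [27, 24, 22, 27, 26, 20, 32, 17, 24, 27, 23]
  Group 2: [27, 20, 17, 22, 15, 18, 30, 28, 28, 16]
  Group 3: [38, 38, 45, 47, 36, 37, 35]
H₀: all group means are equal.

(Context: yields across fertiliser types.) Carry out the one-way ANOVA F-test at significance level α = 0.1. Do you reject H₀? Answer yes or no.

reject H₀: yes

Group means [24.45, 22.10, 39.43], grand mean 27.357
SSB = Σnᵢ(x̄ᵢ−x̄)² = 1389.087; SSW = ΣΣ(x−x̄ᵢ)² = 583.342
MSB = 1389.087/2 = 694.5435; MSW = 583.342/25 = 23.3337
F = MSB/MSW = 29.7657
df = (2, 25)
p-value (upper-tail) = 0.00000
At α=0.1: p < α → reject H₀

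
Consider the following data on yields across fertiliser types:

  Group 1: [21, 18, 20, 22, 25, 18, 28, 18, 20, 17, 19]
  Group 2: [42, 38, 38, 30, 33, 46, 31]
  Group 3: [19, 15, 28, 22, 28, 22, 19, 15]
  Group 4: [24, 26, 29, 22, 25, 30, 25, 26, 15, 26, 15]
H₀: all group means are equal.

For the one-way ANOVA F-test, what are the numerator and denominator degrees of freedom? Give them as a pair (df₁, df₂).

degrees of freedom = [3, 33]

k = 4 groups, N = 37 total
df = (k−1, N−k) = (4−1, 37−4) = (3, 33)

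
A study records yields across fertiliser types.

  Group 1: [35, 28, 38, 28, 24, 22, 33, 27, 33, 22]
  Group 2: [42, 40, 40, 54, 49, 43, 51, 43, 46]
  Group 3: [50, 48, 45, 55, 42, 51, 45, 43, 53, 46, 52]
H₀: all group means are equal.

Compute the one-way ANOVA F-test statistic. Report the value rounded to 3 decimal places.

test statistic = 44.270

Group means [29.00, 45.33, 48.18], grand mean 40.933
SSB = Σnᵢ(x̄ᵢ−x̄)² = 2176.230; SSW = ΣΣ(x−x̄ᵢ)² = 663.636
MSB = 2176.230/2 = 1088.1152; MSW = 663.636/27 = 24.5791
F = MSB/MSW = 44.2699
df = (2, 27)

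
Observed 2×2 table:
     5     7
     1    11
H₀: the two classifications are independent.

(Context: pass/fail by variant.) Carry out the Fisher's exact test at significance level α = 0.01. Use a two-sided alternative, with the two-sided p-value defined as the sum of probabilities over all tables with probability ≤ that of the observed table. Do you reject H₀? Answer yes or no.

reject H₀: no

Margins: r₁=12, r₂=12, c₁=6, c₂=18, n=24
p_obs = C(12,5)·C(12,1)/C(24,6); sum pmf over tables with pmf ≤ p_obs
p-value (two-sided) = 0.15495
At α=0.01: p ≥ α → fail to reject H₀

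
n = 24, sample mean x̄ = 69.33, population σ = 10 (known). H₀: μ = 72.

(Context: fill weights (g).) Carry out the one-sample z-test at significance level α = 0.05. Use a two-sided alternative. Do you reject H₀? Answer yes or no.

SE = σ/√n = 10/√24 = 2.0412
z = (x̄−μ₀)/SE = (69.33−72)/2.0412 = -1.3080
p-value (two-sided) = 0.19086
At α=0.05: p ≥ α → fail to reject H₀

reject H₀: no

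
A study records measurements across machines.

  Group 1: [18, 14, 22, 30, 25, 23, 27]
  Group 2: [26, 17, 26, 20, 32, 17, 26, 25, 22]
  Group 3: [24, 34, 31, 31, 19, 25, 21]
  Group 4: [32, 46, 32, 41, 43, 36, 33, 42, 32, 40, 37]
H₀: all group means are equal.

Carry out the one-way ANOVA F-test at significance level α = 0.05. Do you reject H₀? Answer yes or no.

Group means [22.71, 23.44, 26.43, 37.64], grand mean 28.500
SSB = Σnᵢ(x̄ᵢ−x̄)² = 1412.589; SSW = ΣΣ(x−x̄ᵢ)² = 813.911
MSB = 1412.589/3 = 470.8632; MSW = 813.911/30 = 27.1304
F = MSB/MSW = 17.3556
df = (3, 30)
p-value (upper-tail) = 0.00000
At α=0.05: p < α → reject H₀

reject H₀: yes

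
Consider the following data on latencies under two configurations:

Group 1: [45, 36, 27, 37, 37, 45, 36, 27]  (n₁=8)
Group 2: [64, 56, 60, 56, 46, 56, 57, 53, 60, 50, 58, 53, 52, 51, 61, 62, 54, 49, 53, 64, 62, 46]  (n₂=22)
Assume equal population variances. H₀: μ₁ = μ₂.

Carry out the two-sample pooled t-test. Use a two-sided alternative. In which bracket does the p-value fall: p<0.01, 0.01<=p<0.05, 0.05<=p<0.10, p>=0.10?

p-value bracket: p<0.01

x̄₁=36.250, s₁=6.819, n₁=8
x̄₂=55.591, s₂=5.413, n₂=22
s_p² = [7·6.819² + 21·5.413²]/28 = 33.6006
SE = √(s_p²·(1/8+1/22)) = 2.3932
t = (36.250−55.591)/2.3932 = -8.0816
df = 28
p-value (two-sided) = 0.00000
→ bracket: p<0.01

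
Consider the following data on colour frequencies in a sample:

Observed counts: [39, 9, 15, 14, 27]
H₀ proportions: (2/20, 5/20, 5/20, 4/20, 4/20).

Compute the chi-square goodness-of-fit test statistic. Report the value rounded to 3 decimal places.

n = 104; E_i = n·p_i = [10.40, 26.00, 26.00, 20.80, 20.80]
χ² = (39−10.40)²/10.40 + (9−26.00)²/26.00 + (15−26.00)²/26.00 + (14−20.80)²/20.80 + (27−20.80)²/20.80 = 98.4904
df = 4

test statistic = 98.490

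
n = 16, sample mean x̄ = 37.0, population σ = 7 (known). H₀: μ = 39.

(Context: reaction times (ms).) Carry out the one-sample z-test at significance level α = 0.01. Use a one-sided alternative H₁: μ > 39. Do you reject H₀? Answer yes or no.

reject H₀: no

SE = σ/√n = 7/√16 = 1.7500
z = (x̄−μ₀)/SE = (37.0−39)/1.7500 = -1.1429
p-value (one-sided, H₁ greater) = 0.87345
At α=0.01: p ≥ α → fail to reject H₀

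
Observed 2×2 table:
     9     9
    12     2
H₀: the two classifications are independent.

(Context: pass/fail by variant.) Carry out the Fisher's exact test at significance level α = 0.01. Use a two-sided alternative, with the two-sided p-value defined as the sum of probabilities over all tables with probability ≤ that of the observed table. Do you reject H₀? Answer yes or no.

reject H₀: no

Margins: r₁=18, r₂=14, c₁=21, c₂=11, n=32
p_obs = C(18,9)·C(14,12)/C(32,21); sum pmf over tables with pmf ≤ p_obs
p-value (two-sided) = 0.06079
At α=0.01: p ≥ α → fail to reject H₀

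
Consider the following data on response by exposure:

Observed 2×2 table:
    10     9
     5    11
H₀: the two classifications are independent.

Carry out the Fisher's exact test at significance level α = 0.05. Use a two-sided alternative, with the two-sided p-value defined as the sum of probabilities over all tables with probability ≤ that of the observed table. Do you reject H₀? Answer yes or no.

Margins: r₁=19, r₂=16, c₁=15, c₂=20, n=35
p_obs = C(19,10)·C(16,5)/C(35,15); sum pmf over tables with pmf ≤ p_obs
p-value (two-sided) = 0.30636
At α=0.05: p ≥ α → fail to reject H₀

reject H₀: no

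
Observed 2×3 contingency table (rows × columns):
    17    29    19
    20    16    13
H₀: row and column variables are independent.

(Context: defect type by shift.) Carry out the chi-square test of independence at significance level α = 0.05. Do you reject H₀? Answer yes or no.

reject H₀: no

Row totals [65, 49], col totals [37, 45, 32], n=114
χ² = (17−21.10)²/21.10 + (29−25.66)²/25.66 + (19−18.25)²/18.25 + (20−15.90)²/15.90 + (16−19.34)²/19.34 + (13−13.75)²/13.75 = 2.9360
df = 2
p-value (upper-tail) = 0.23038
At α=0.05: p ≥ α → fail to reject H₀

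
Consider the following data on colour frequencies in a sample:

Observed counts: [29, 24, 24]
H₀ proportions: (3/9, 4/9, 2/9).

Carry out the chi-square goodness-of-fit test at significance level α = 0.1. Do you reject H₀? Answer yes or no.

reject H₀: yes

n = 77; E_i = n·p_i = [25.67, 34.22, 17.11]
χ² = (29−25.67)²/25.67 + (24−34.22)²/34.22 + (24−17.11)²/17.11 = 6.2597
df = 2
p-value (upper-tail) = 0.04372
At α=0.1: p < α → reject H₀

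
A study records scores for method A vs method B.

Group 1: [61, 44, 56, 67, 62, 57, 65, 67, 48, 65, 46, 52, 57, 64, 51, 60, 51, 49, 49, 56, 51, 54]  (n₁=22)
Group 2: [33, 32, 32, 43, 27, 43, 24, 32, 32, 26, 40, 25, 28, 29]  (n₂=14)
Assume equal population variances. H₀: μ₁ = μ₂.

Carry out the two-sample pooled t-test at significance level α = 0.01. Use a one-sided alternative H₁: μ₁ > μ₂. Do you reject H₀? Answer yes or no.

x̄₁=56.000, s₁=7.064, n₁=22
x̄₂=31.857, s₂=6.237, n₂=14
s_p² = [21·7.064² + 13·6.237²]/34 = 45.6975
SE = √(s_p²·(1/22+1/14)) = 2.3111
t = (56.000−31.857)/2.3111 = 10.4464
df = 34
p-value (one-sided, H₁ greater) = 0.00000
At α=0.01: p < α → reject H₀

reject H₀: yes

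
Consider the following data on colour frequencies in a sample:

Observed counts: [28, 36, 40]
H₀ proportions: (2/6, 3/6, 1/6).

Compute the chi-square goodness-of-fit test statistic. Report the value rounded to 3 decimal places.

n = 104; E_i = n·p_i = [34.67, 52.00, 17.33]
χ² = (28−34.67)²/34.67 + (36−52.00)²/52.00 + (40−17.33)²/17.33 = 35.8462
df = 2

test statistic = 35.846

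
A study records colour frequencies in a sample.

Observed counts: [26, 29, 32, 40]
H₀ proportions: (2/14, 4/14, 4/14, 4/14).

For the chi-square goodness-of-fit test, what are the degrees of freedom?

degrees of freedom = 3

df = k − 1 = 4 − 1 = 3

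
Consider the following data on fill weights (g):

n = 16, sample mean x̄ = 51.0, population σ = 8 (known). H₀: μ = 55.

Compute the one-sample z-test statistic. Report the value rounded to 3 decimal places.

SE = σ/√n = 8/√16 = 2.0000
z = (x̄−μ₀)/SE = (51.0−55)/2.0000 = -2.0000

test statistic = -2.000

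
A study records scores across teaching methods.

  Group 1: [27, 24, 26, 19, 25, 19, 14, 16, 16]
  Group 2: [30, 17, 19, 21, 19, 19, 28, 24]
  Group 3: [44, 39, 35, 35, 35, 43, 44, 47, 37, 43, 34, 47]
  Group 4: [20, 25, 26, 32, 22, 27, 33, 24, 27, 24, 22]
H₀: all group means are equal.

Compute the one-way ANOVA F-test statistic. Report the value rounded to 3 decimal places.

Group means [20.67, 22.12, 40.25, 25.64], grand mean 28.200
SSB = Σnᵢ(x̄ᵢ−x̄)² = 2620.730; SSW = ΣΣ(x−x̄ᵢ)² = 779.670
MSB = 2620.730/3 = 873.5765; MSW = 779.670/36 = 21.6575
F = MSB/MSW = 40.3360
df = (3, 36)

test statistic = 40.336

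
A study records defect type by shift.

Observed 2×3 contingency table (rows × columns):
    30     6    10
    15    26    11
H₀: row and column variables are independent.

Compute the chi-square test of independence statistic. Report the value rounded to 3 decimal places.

Row totals [46, 52], col totals [45, 32, 21], n=98
χ² = (30−21.12)²/21.12 + (6−15.02)²/15.02 + (10−9.86)²/9.86 + (15−23.88)²/23.88 + (26−16.98)²/16.98 + (11−11.14)²/11.14 = 17.2449
df = 2

test statistic = 17.245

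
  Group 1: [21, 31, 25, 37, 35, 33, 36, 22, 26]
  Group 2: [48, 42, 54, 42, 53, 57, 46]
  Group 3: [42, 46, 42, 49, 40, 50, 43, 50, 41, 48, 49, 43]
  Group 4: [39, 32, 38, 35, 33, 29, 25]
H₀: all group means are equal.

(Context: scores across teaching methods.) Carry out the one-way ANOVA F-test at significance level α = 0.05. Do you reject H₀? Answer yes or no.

reject H₀: yes

Group means [29.56, 48.86, 45.25, 33.00], grand mean 39.486
SSB = Σnᵢ(x̄ᵢ−x̄)² = 2195.413; SSW = ΣΣ(x−x̄ᵢ)² = 821.329
MSB = 2195.413/3 = 731.8045; MSW = 821.329/31 = 26.4945
F = MSB/MSW = 27.6210
df = (3, 31)
p-value (upper-tail) = 0.00000
At α=0.05: p < α → reject H₀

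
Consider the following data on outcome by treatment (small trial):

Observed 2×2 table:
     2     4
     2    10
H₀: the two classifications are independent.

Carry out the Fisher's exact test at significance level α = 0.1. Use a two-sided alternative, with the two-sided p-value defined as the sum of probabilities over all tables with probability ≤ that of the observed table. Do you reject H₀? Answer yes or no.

reject H₀: no

Margins: r₁=6, r₂=12, c₁=4, c₂=14, n=18
p_obs = C(6,2)·C(12,2)/C(18,4); sum pmf over tables with pmf ≤ p_obs
p-value (two-sided) = 0.56863
At α=0.1: p ≥ α → fail to reject H₀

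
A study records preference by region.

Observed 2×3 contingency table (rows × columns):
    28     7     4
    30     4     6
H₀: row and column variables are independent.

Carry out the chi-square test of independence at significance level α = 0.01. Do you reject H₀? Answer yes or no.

reject H₀: no

Row totals [39, 40], col totals [58, 11, 10], n=79
χ² = (28−28.63)²/28.63 + (7−5.43)²/5.43 + (4−4.94)²/4.94 + (30−29.37)²/29.37 + (4−5.57)²/5.57 + (6−5.06)²/5.06 = 1.2747
df = 2
p-value (upper-tail) = 0.52869
At α=0.01: p ≥ α → fail to reject H₀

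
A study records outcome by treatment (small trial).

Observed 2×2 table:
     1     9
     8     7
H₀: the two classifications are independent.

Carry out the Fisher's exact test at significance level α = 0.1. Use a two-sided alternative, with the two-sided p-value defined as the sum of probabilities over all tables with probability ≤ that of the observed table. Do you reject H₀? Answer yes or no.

Margins: r₁=10, r₂=15, c₁=9, c₂=16, n=25
p_obs = C(10,1)·C(15,8)/C(25,9); sum pmf over tables with pmf ≤ p_obs
p-value (two-sided) = 0.04045
At α=0.1: p < α → reject H₀

reject H₀: yes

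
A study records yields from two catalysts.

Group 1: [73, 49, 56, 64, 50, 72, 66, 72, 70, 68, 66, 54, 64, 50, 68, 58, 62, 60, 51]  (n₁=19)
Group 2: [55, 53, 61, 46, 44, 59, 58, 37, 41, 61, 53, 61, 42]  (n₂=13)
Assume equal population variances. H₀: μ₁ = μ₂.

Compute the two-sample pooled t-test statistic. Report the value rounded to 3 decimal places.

x̄₁=61.737, s₁=8.143, n₁=19
x̄₂=51.615, s₂=8.578, n₂=13
s_p² = [18·8.143² + 12·8.578²]/30 = 69.2254
SE = √(s_p²·(1/19+1/13)) = 2.9947
t = (61.737−51.615)/2.9947 = 3.3797
df = 30

test statistic = 3.380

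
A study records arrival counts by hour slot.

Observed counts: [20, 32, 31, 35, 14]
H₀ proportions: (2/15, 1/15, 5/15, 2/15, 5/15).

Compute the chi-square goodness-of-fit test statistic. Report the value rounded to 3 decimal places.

n = 132; E_i = n·p_i = [17.60, 8.80, 44.00, 17.60, 44.00]
χ² = (20−17.60)²/17.60 + (32−8.80)²/8.80 + (31−44.00)²/44.00 + (35−17.60)²/17.60 + (14−44.00)²/44.00 = 102.9886
df = 4

test statistic = 102.989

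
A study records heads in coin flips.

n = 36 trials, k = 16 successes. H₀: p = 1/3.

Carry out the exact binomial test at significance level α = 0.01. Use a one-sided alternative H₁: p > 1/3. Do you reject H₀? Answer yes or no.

reject H₀: no

Exact binomial: n=36, k=16, p₀=1/3=0.3333
P(X≥16) from Σ C(n,i)·p₀^i·(1−p₀)^(n−i)
p-value (one-sided, H₁ greater) = 0.10943
At α=0.01: p ≥ α → fail to reject H₀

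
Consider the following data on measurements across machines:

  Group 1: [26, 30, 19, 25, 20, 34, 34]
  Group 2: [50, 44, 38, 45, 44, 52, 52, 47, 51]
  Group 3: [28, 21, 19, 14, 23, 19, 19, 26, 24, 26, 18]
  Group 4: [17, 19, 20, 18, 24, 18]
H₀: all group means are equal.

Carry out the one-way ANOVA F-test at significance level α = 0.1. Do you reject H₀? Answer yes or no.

Group means [26.86, 47.00, 21.55, 19.33], grand mean 29.212
SSB = Σnᵢ(x̄ᵢ−x̄)² = 4118.597; SSW = ΣΣ(x−x̄ᵢ)² = 612.918
MSB = 4118.597/3 = 1372.8658; MSW = 612.918/29 = 21.1351
F = MSB/MSW = 64.9567
df = (3, 29)
p-value (upper-tail) = 0.00000
At α=0.1: p < α → reject H₀

reject H₀: yes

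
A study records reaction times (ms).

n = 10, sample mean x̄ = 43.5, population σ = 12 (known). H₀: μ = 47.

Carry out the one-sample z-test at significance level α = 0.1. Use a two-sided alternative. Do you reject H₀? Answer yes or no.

SE = σ/√n = 12/√10 = 3.7947
z = (x̄−μ₀)/SE = (43.5−47)/3.7947 = -0.9223
p-value (two-sided) = 0.35636
At α=0.1: p ≥ α → fail to reject H₀

reject H₀: no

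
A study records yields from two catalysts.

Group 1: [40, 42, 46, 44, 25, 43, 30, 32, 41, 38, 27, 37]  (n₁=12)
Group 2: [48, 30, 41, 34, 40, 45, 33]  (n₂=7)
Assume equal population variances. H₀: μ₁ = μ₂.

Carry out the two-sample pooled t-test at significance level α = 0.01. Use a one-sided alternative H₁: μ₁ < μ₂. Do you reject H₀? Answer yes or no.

reject H₀: no

x̄₁=37.083, s₁=6.973, n₁=12
x̄₂=38.714, s₂=6.626, n₂=7
s_p² = [11·6.973² + 6·6.626²]/17 = 46.9615
SE = √(s_p²·(1/12+1/7)) = 3.2592
t = (37.083−38.714)/3.2592 = -0.5004
df = 17
p-value (one-sided, H₁ less) = 0.31160
At α=0.01: p ≥ α → fail to reject H₀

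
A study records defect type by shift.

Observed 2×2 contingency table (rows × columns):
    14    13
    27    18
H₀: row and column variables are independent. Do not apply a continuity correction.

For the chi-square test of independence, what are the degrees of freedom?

df = (r−1)(c−1) = (2−1)·(2−1) = 1

degrees of freedom = 1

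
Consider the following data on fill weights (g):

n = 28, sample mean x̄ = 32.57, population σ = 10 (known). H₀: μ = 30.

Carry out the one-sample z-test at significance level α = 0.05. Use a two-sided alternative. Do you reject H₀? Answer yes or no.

reject H₀: no

SE = σ/√n = 10/√28 = 1.8898
z = (x̄−μ₀)/SE = (32.57−30)/1.8898 = 1.3599
p-value (two-sided) = 0.17386
At α=0.05: p ≥ α → fail to reject H₀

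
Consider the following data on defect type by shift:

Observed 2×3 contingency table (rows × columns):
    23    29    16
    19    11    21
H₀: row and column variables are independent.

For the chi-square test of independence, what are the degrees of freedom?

degrees of freedom = 2

df = (r−1)(c−1) = (2−1)·(3−1) = 2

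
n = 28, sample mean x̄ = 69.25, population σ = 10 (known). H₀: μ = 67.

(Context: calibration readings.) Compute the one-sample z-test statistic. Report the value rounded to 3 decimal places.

SE = σ/√n = 10/√28 = 1.8898
z = (x̄−μ₀)/SE = (69.25−67)/1.8898 = 1.1906

test statistic = 1.191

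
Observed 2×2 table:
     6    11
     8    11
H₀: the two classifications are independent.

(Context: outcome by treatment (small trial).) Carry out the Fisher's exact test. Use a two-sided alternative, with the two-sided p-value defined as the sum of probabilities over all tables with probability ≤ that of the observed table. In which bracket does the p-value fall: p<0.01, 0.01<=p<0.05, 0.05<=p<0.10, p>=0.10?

p-value bracket: p>=0.10

Margins: r₁=17, r₂=19, c₁=14, c₂=22, n=36
p_obs = C(17,6)·C(19,8)/C(36,14); sum pmf over tables with pmf ≤ p_obs
p-value (two-sided) = 0.74187
→ bracket: p>=0.10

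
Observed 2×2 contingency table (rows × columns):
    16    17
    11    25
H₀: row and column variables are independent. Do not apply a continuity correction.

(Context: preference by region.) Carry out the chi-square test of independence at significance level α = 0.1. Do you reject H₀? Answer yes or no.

Row totals [33, 36], col totals [27, 42], n=69
χ² = (16−12.91)²/12.91 + (17−20.09)²/20.09 + (11−14.09)²/14.09 + (25−21.91)²/21.91 = 2.3237
df = 1
p-value (upper-tail) = 0.12742
At α=0.1: p ≥ α → fail to reject H₀

reject H₀: no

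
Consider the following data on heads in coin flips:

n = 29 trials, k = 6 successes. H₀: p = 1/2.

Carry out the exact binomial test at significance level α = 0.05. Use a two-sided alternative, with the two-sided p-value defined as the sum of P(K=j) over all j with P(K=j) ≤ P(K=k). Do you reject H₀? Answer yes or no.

reject H₀: yes

Exact binomial: n=29, k=6, p₀=1/2=0.5000
P(X=j) = C(n,j)·p₀^j·(1−p₀)^(n−j); p = Σ P(X=j) over j with P(X=j) ≤ P(X=6)
p-value (two-sided) = 0.00232
At α=0.05: p < α → reject H₀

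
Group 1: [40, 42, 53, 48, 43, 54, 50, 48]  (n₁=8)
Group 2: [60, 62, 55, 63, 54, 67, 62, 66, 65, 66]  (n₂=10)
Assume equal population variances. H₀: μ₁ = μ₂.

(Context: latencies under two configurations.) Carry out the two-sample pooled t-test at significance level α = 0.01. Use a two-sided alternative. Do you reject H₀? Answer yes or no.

x̄₁=47.250, s₁=5.148, n₁=8
x̄₂=62.000, s₂=4.522, n₂=10
s_p² = [7·5.148² + 9·4.522²]/16 = 23.0938
SE = √(s_p²·(1/8+1/10)) = 2.2795
t = (47.250−62.000)/2.2795 = -6.4707
df = 16
p-value (two-sided) = 0.00001
At α=0.01: p < α → reject H₀

reject H₀: yes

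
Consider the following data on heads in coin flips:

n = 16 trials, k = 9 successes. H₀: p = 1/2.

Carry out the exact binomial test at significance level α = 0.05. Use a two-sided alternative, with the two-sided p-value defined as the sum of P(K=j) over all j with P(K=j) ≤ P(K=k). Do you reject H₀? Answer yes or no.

reject H₀: no

Exact binomial: n=16, k=9, p₀=1/2=0.5000
P(X=j) = C(n,j)·p₀^j·(1−p₀)^(n−j); p = Σ P(X=j) over j with P(X=j) ≤ P(X=9)
p-value (two-sided) = 0.80362
At α=0.05: p ≥ α → fail to reject H₀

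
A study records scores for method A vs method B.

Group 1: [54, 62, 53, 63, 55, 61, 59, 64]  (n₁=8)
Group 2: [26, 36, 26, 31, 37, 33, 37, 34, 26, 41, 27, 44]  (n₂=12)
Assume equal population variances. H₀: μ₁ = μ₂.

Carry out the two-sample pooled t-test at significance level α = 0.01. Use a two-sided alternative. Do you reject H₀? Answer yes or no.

x̄₁=58.875, s₁=4.324, n₁=8
x̄₂=33.167, s₂=6.132, n₂=12
s_p² = [7·4.324² + 11·6.132²]/18 = 30.2523
SE = √(s_p²·(1/8+1/12)) = 2.5105
t = (58.875−33.167)/2.5105 = 10.2404
df = 18
p-value (two-sided) = 0.00000
At α=0.01: p < α → reject H₀

reject H₀: yes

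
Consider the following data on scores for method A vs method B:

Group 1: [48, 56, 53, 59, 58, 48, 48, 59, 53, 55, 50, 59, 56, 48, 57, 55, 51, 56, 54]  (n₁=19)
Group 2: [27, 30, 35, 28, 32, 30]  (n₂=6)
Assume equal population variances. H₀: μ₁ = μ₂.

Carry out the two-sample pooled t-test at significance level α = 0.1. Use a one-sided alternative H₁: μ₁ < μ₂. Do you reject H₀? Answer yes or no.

reject H₀: no

x̄₁=53.842, s₁=3.976, n₁=19
x̄₂=30.333, s₂=2.875, n₂=6
s_p² = [18·3.976² + 5·2.875²]/23 = 14.1678
SE = √(s_p²·(1/19+1/6)) = 1.7627
t = (53.842−30.333)/1.7627 = 13.3371
df = 23
p-value (one-sided, H₁ less) = 1.00000
At α=0.1: p ≥ α → fail to reject H₀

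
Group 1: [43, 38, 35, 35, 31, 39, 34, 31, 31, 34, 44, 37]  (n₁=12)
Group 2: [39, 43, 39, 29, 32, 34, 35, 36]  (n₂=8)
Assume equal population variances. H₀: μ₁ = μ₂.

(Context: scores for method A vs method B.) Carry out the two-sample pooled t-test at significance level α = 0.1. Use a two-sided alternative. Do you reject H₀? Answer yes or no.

reject H₀: no

x̄₁=36.000, s₁=4.390, n₁=12
x̄₂=35.875, s₂=4.422, n₂=8
s_p² = [11·4.390² + 7·4.422²]/18 = 19.3819
SE = √(s_p²·(1/12+1/8)) = 2.0095
t = (36.000−35.875)/2.0095 = 0.0622
df = 18
p-value (two-sided) = 0.95108
At α=0.1: p ≥ α → fail to reject H₀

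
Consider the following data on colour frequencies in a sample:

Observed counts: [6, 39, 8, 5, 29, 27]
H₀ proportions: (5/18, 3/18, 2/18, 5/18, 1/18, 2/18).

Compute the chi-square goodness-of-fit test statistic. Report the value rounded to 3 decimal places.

n = 114; E_i = n·p_i = [31.67, 19.00, 12.67, 31.67, 6.33, 12.67]
χ² = (6−31.67)²/31.67 + (39−19.00)²/19.00 + (8−12.67)²/12.67 + (5−31.67)²/31.67 + (29−6.33)²/6.33 + (27−12.67)²/12.67 = 163.3737
df = 5

test statistic = 163.374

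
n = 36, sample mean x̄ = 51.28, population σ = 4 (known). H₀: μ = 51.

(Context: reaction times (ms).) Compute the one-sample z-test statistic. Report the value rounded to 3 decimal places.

SE = σ/√n = 4/√36 = 0.6667
z = (x̄−μ₀)/SE = (51.28−51)/0.6667 = 0.4200

test statistic = 0.420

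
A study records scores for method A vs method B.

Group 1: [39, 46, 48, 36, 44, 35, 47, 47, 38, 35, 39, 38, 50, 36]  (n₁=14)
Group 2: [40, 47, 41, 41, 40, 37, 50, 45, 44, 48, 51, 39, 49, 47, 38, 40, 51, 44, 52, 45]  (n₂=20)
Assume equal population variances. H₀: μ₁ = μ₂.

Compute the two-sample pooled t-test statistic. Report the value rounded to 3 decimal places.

test statistic = -1.801

x̄₁=41.286, s₁=5.427, n₁=14
x̄₂=44.450, s₂=4.763, n₂=20
s_p² = [13·5.427² + 19·4.763²]/32 = 25.4315
SE = √(s_p²·(1/14+1/20)) = 1.7573
t = (41.286−44.450)/1.7573 = -1.8007
df = 32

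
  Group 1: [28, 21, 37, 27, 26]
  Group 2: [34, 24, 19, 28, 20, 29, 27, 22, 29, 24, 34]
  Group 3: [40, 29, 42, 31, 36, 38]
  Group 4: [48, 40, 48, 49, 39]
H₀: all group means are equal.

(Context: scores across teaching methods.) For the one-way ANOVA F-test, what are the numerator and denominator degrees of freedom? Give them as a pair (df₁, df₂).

k = 4 groups, N = 27 total
df = (k−1, N−k) = (4−1, 27−4) = (3, 23)

degrees of freedom = [3, 23]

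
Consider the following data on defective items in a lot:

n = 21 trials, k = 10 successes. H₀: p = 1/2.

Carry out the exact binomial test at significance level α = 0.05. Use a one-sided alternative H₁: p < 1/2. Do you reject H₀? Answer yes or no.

Exact binomial: n=21, k=10, p₀=1/2=0.5000
P(X≤10) from Σ C(n,i)·p₀^i·(1−p₀)^(n−i)
p-value (one-sided, H₁ less) = 0.50000
At α=0.05: p ≥ α → fail to reject H₀

reject H₀: no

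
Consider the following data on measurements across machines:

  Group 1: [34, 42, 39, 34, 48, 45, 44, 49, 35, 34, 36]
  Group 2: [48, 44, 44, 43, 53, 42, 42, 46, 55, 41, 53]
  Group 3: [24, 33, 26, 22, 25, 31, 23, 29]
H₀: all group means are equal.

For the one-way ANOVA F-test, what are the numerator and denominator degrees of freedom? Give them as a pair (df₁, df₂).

degrees of freedom = [2, 27]

k = 3 groups, N = 30 total
df = (k−1, N−k) = (3−1, 30−3) = (2, 27)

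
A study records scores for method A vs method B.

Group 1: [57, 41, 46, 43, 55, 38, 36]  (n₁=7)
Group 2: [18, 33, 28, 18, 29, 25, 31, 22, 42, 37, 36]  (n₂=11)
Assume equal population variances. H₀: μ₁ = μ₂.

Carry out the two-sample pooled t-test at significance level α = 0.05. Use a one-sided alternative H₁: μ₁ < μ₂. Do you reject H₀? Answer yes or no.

x̄₁=45.143, s₁=8.112, n₁=7
x̄₂=29.000, s₂=7.810, n₂=11
s_p² = [6·8.112² + 10·7.810²]/16 = 62.8036
SE = √(s_p²·(1/7+1/11)) = 3.8316
t = (45.143−29.000)/3.8316 = 4.2131
df = 16
p-value (one-sided, H₁ less) = 0.99967
At α=0.05: p ≥ α → fail to reject H₀

reject H₀: no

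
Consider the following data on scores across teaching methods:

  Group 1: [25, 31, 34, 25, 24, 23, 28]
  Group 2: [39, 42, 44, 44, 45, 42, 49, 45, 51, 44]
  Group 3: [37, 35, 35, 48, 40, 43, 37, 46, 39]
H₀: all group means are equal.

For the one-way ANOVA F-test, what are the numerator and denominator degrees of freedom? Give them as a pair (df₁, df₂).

k = 3 groups, N = 26 total
df = (k−1, N−k) = (3−1, 26−3) = (2, 23)

degrees of freedom = [2, 23]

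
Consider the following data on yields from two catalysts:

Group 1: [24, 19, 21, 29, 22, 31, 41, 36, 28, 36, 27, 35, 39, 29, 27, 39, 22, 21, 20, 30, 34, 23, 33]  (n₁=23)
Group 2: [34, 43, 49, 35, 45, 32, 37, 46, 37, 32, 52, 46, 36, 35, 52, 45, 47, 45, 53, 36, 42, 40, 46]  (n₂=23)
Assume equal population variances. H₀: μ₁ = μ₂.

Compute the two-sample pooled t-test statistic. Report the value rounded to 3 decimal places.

x̄₁=28.957, s₁=6.745, n₁=23
x̄₂=41.957, s₂=6.602, n₂=23
s_p² = [22·6.745² + 22·6.602²]/44 = 44.5435
SE = √(s_p²·(1/23+1/23)) = 1.9681
t = (28.957−41.957)/1.9681 = -6.6054
df = 44

test statistic = -6.605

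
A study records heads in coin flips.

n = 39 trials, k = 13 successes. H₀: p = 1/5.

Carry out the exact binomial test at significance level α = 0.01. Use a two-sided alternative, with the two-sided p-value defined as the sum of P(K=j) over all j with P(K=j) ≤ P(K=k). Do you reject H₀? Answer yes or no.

reject H₀: no

Exact binomial: n=39, k=13, p₀=1/5=0.2000
P(X=j) = C(n,j)·p₀^j·(1−p₀)^(n−j); p = Σ P(X=j) over j with P(X=j) ≤ P(X=13)
p-value (two-sided) = 0.04498
At α=0.01: p ≥ α → fail to reject H₀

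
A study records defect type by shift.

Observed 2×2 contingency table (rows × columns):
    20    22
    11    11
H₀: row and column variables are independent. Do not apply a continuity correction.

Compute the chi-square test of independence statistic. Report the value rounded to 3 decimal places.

test statistic = 0.033

Row totals [42, 22], col totals [31, 33], n=64
χ² = (20−20.34)²/20.34 + (22−21.66)²/21.66 + (11−10.66)²/10.66 + (11−11.34)²/11.34 = 0.0328
df = 1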